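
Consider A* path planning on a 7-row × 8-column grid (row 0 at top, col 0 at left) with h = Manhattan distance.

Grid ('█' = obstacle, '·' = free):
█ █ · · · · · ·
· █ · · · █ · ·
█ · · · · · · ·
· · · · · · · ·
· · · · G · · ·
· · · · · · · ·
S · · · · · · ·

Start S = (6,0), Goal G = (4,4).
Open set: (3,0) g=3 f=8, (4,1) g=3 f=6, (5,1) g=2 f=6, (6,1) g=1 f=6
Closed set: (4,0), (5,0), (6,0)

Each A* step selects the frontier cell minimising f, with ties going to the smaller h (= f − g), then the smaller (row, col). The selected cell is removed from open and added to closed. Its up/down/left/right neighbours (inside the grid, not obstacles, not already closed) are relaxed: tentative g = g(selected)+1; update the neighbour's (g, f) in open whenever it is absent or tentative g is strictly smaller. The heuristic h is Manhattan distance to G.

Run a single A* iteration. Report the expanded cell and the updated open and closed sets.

step 1: expand (4,1) (f=6, h=3) → closed; open now [(3,0) g=3 f=8, (3,1) g=4 f=8, (4,2) g=4 f=6, (5,1) g=2 f=6, (6,1) g=1 f=6]

expanded=(4,1); open=[(3,0) g=3 f=8, (3,1) g=4 f=8, (4,2) g=4 f=6, (5,1) g=2 f=6, (6,1) g=1 f=6]; closed=[(4,0), (4,1), (5,0), (6,0)]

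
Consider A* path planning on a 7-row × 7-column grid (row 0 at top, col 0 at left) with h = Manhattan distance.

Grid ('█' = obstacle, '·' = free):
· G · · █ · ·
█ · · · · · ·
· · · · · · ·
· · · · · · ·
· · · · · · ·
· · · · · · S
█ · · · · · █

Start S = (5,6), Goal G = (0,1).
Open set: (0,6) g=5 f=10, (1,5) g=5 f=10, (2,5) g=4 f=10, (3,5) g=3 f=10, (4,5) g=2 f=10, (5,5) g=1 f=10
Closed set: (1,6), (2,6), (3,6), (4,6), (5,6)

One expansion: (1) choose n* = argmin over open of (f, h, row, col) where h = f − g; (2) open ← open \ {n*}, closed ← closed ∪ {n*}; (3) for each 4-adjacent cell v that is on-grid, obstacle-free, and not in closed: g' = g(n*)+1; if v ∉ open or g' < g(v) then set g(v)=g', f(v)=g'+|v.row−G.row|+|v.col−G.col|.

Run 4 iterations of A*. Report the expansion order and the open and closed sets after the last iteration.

step 1: expand (0,6) (f=10, h=5) → closed; open now [(0,5) g=6 f=10, (1,5) g=5 f=10, (2,5) g=4 f=10, (3,5) g=3 f=10, (4,5) g=2 f=10, (5,5) g=1 f=10]
step 2: expand (0,5) (f=10, h=4) → closed; open now [(1,5) g=5 f=10, (2,5) g=4 f=10, (3,5) g=3 f=10, (4,5) g=2 f=10, (5,5) g=1 f=10]
step 3: expand (1,5) (f=10, h=5) → closed; open now [(1,4) g=6 f=10, (2,5) g=4 f=10, (3,5) g=3 f=10, (4,5) g=2 f=10, (5,5) g=1 f=10]
step 4: expand (1,4) (f=10, h=4) → closed; open now [(1,3) g=7 f=10, (2,4) g=7 f=12, (2,5) g=4 f=10, (3,5) g=3 f=10, (4,5) g=2 f=10, (5,5) g=1 f=10]

order=[(0,6) → (0,5) → (1,5) → (1,4)]; open=[(1,3) g=7 f=10, (2,4) g=7 f=12, (2,5) g=4 f=10, (3,5) g=3 f=10, (4,5) g=2 f=10, (5,5) g=1 f=10]; closed=[(0,5), (0,6), (1,4), (1,5), (1,6), (2,6), (3,6), (4,6), (5,6)]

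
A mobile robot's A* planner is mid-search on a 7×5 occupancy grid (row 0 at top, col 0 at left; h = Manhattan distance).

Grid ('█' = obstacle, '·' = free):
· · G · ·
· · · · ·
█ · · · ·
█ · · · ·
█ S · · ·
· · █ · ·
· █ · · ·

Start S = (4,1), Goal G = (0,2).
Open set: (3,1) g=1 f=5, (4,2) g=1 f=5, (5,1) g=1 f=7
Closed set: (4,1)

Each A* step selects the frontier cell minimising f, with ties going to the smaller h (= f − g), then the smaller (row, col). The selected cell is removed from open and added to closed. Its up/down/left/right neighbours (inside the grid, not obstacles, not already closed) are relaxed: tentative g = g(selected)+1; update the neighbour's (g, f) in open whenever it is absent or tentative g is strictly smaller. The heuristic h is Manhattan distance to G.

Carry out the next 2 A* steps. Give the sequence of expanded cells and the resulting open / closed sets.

order=[(3,1) → (2,1)]; open=[(1,1) g=3 f=5, (2,2) g=3 f=5, (3,2) g=2 f=5, (4,2) g=1 f=5, (5,1) g=1 f=7]; closed=[(2,1), (3,1), (4,1)]

step 1: expand (3,1) (f=5, h=4) → closed; open now [(2,1) g=2 f=5, (3,2) g=2 f=5, (4,2) g=1 f=5, (5,1) g=1 f=7]
step 2: expand (2,1) (f=5, h=3) → closed; open now [(1,1) g=3 f=5, (2,2) g=3 f=5, (3,2) g=2 f=5, (4,2) g=1 f=5, (5,1) g=1 f=7]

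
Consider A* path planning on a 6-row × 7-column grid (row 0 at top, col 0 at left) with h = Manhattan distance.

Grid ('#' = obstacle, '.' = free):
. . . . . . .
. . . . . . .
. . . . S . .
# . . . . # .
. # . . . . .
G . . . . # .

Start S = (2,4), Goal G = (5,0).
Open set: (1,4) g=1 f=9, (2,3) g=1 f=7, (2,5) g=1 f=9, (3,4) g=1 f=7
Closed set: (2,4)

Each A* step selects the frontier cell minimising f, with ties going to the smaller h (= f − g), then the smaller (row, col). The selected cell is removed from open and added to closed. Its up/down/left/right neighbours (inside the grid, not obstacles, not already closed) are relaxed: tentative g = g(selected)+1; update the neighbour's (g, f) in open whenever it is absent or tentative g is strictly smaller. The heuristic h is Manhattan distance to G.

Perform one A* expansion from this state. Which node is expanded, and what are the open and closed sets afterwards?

step 1: expand (2,3) (f=7, h=6) → closed; open now [(1,3) g=2 f=9, (1,4) g=1 f=9, (2,2) g=2 f=7, (2,5) g=1 f=9, (3,3) g=2 f=7, (3,4) g=1 f=7]

expanded=(2,3); open=[(1,3) g=2 f=9, (1,4) g=1 f=9, (2,2) g=2 f=7, (2,5) g=1 f=9, (3,3) g=2 f=7, (3,4) g=1 f=7]; closed=[(2,3), (2,4)]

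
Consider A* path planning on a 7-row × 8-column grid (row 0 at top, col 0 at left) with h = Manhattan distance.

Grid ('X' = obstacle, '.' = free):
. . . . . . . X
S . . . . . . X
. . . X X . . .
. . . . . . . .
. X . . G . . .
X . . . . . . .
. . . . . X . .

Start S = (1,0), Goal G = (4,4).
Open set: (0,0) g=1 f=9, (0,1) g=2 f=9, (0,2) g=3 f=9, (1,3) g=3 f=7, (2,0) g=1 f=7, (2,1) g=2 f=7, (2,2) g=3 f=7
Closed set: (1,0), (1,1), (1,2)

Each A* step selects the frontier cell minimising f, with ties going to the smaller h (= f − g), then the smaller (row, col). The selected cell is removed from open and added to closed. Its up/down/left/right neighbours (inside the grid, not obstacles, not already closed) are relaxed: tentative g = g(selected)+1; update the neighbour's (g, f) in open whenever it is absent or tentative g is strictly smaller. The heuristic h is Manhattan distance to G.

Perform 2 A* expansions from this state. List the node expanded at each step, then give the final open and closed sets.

step 1: expand (1,3) (f=7, h=4) → closed; open now [(0,0) g=1 f=9, (0,1) g=2 f=9, (0,2) g=3 f=9, (0,3) g=4 f=9, (1,4) g=4 f=7, (2,0) g=1 f=7, (2,1) g=2 f=7, (2,2) g=3 f=7]
step 2: expand (1,4) (f=7, h=3) → closed; open now [(0,0) g=1 f=9, (0,1) g=2 f=9, (0,2) g=3 f=9, (0,3) g=4 f=9, (0,4) g=5 f=9, (1,5) g=5 f=9, (2,0) g=1 f=7, (2,1) g=2 f=7, (2,2) g=3 f=7]

order=[(1,3) → (1,4)]; open=[(0,0) g=1 f=9, (0,1) g=2 f=9, (0,2) g=3 f=9, (0,3) g=4 f=9, (0,4) g=5 f=9, (1,5) g=5 f=9, (2,0) g=1 f=7, (2,1) g=2 f=7, (2,2) g=3 f=7]; closed=[(1,0), (1,1), (1,2), (1,3), (1,4)]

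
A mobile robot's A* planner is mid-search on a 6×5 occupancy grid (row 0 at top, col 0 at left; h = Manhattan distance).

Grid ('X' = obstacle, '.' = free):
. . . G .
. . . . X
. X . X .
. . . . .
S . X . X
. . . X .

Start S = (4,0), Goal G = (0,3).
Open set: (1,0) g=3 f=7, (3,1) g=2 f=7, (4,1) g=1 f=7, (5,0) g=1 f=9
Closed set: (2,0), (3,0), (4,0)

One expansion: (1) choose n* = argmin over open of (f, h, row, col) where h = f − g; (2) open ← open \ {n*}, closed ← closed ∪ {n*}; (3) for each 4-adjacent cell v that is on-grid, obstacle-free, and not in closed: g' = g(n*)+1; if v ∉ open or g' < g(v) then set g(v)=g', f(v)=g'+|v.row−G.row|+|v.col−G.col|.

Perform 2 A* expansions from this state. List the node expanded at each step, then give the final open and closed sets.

order=[(1,0) → (0,0)]; open=[(0,1) g=5 f=7, (1,1) g=4 f=7, (3,1) g=2 f=7, (4,1) g=1 f=7, (5,0) g=1 f=9]; closed=[(0,0), (1,0), (2,0), (3,0), (4,0)]

step 1: expand (1,0) (f=7, h=4) → closed; open now [(0,0) g=4 f=7, (1,1) g=4 f=7, (3,1) g=2 f=7, (4,1) g=1 f=7, (5,0) g=1 f=9]
step 2: expand (0,0) (f=7, h=3) → closed; open now [(0,1) g=5 f=7, (1,1) g=4 f=7, (3,1) g=2 f=7, (4,1) g=1 f=7, (5,0) g=1 f=9]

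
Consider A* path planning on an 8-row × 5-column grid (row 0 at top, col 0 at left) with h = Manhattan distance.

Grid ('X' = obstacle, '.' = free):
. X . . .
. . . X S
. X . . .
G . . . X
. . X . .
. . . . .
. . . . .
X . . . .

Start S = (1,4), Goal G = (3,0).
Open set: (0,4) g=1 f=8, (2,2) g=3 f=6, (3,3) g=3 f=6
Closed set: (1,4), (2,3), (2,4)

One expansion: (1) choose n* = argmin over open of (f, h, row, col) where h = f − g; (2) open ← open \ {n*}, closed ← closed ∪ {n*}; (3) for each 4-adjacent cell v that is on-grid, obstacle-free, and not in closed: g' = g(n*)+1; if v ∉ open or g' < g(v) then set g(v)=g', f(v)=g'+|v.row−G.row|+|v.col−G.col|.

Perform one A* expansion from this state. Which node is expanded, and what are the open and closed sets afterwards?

step 1: expand (2,2) (f=6, h=3) → closed; open now [(0,4) g=1 f=8, (1,2) g=4 f=8, (3,2) g=4 f=6, (3,3) g=3 f=6]

expanded=(2,2); open=[(0,4) g=1 f=8, (1,2) g=4 f=8, (3,2) g=4 f=6, (3,3) g=3 f=6]; closed=[(1,4), (2,2), (2,3), (2,4)]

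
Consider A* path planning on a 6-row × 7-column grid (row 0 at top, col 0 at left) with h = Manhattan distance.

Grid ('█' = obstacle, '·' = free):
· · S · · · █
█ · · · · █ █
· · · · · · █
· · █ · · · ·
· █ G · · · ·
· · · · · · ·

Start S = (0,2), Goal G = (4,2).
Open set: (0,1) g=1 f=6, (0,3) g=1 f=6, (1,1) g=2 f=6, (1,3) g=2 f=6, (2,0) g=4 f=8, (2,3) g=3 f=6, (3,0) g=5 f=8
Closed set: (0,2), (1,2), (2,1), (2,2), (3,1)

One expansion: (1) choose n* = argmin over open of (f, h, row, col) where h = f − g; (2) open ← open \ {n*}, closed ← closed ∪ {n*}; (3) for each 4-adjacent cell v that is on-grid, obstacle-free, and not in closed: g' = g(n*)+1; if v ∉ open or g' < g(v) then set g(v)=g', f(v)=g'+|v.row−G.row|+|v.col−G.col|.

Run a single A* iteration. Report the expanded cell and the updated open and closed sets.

step 1: expand (2,3) (f=6, h=3) → closed; open now [(0,1) g=1 f=6, (0,3) g=1 f=6, (1,1) g=2 f=6, (1,3) g=2 f=6, (2,0) g=4 f=8, (2,4) g=4 f=8, (3,0) g=5 f=8, (3,3) g=4 f=6]

expanded=(2,3); open=[(0,1) g=1 f=6, (0,3) g=1 f=6, (1,1) g=2 f=6, (1,3) g=2 f=6, (2,0) g=4 f=8, (2,4) g=4 f=8, (3,0) g=5 f=8, (3,3) g=4 f=6]; closed=[(0,2), (1,2), (2,1), (2,2), (2,3), (3,1)]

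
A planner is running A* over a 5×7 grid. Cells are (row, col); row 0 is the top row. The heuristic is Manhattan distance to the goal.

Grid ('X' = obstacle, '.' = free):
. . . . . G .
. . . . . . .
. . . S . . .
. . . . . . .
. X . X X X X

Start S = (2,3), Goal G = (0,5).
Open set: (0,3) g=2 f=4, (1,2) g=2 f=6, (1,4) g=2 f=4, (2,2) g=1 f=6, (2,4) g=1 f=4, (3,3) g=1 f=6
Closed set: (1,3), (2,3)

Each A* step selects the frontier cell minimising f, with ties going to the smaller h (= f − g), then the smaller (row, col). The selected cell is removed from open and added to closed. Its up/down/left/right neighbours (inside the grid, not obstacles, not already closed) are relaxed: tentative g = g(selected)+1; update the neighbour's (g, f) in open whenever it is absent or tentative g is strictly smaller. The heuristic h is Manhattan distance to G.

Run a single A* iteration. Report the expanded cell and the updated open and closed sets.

step 1: expand (0,3) (f=4, h=2) → closed; open now [(0,2) g=3 f=6, (0,4) g=3 f=4, (1,2) g=2 f=6, (1,4) g=2 f=4, (2,2) g=1 f=6, (2,4) g=1 f=4, (3,3) g=1 f=6]

expanded=(0,3); open=[(0,2) g=3 f=6, (0,4) g=3 f=4, (1,2) g=2 f=6, (1,4) g=2 f=4, (2,2) g=1 f=6, (2,4) g=1 f=4, (3,3) g=1 f=6]; closed=[(0,3), (1,3), (2,3)]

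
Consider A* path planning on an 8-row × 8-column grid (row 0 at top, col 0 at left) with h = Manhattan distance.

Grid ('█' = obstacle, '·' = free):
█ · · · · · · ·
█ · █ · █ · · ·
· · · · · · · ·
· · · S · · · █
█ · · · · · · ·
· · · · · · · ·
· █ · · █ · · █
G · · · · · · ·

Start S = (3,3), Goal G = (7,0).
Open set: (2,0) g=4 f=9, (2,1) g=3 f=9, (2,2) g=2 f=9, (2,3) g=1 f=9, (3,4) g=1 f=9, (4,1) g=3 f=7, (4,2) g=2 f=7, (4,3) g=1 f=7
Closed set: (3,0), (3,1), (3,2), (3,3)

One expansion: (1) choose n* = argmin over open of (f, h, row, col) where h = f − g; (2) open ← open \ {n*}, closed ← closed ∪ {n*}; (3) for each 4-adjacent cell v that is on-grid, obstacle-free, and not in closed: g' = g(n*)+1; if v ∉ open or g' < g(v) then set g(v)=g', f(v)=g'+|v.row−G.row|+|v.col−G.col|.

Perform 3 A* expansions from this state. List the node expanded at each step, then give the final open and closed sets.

step 1: expand (4,1) (f=7, h=4) → closed; open now [(2,0) g=4 f=9, (2,1) g=3 f=9, (2,2) g=2 f=9, (2,3) g=1 f=9, (3,4) g=1 f=9, (4,2) g=2 f=7, (4,3) g=1 f=7, (5,1) g=4 f=7]
step 2: expand (5,1) (f=7, h=3) → closed; open now [(2,0) g=4 f=9, (2,1) g=3 f=9, (2,2) g=2 f=9, (2,3) g=1 f=9, (3,4) g=1 f=9, (4,2) g=2 f=7, (4,3) g=1 f=7, (5,0) g=5 f=7, (5,2) g=5 f=9]
step 3: expand (5,0) (f=7, h=2) → closed; open now [(2,0) g=4 f=9, (2,1) g=3 f=9, (2,2) g=2 f=9, (2,3) g=1 f=9, (3,4) g=1 f=9, (4,2) g=2 f=7, (4,3) g=1 f=7, (5,2) g=5 f=9, (6,0) g=6 f=7]

order=[(4,1) → (5,1) → (5,0)]; open=[(2,0) g=4 f=9, (2,1) g=3 f=9, (2,2) g=2 f=9, (2,3) g=1 f=9, (3,4) g=1 f=9, (4,2) g=2 f=7, (4,3) g=1 f=7, (5,2) g=5 f=9, (6,0) g=6 f=7]; closed=[(3,0), (3,1), (3,2), (3,3), (4,1), (5,0), (5,1)]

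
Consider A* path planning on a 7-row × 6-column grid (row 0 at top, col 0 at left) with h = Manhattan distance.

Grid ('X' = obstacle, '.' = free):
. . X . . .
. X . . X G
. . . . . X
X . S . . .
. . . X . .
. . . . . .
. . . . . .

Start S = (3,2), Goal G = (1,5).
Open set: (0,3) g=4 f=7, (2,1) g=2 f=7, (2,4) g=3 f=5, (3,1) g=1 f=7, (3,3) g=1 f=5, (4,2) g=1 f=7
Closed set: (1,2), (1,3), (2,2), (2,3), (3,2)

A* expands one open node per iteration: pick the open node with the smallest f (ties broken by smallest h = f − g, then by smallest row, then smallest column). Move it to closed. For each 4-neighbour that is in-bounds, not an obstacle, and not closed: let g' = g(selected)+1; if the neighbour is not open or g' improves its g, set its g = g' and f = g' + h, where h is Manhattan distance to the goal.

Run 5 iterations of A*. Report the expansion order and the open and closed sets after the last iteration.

step 1: expand (2,4) (f=5, h=2) → closed; open now [(0,3) g=4 f=7, (2,1) g=2 f=7, (3,1) g=1 f=7, (3,3) g=1 f=5, (3,4) g=4 f=7, (4,2) g=1 f=7]
step 2: expand (3,3) (f=5, h=4) → closed; open now [(0,3) g=4 f=7, (2,1) g=2 f=7, (3,1) g=1 f=7, (3,4) g=2 f=5, (4,2) g=1 f=7]
step 3: expand (3,4) (f=5, h=3) → closed; open now [(0,3) g=4 f=7, (2,1) g=2 f=7, (3,1) g=1 f=7, (3,5) g=3 f=5, (4,2) g=1 f=7, (4,4) g=3 f=7]
step 4: expand (3,5) (f=5, h=2) → closed; open now [(0,3) g=4 f=7, (2,1) g=2 f=7, (3,1) g=1 f=7, (4,2) g=1 f=7, (4,4) g=3 f=7, (4,5) g=4 f=7]
step 5: expand (0,3) (f=7, h=3) → closed; open now [(0,4) g=5 f=7, (2,1) g=2 f=7, (3,1) g=1 f=7, (4,2) g=1 f=7, (4,4) g=3 f=7, (4,5) g=4 f=7]

order=[(2,4) → (3,3) → (3,4) → (3,5) → (0,3)]; open=[(0,4) g=5 f=7, (2,1) g=2 f=7, (3,1) g=1 f=7, (4,2) g=1 f=7, (4,4) g=3 f=7, (4,5) g=4 f=7]; closed=[(0,3), (1,2), (1,3), (2,2), (2,3), (2,4), (3,2), (3,3), (3,4), (3,5)]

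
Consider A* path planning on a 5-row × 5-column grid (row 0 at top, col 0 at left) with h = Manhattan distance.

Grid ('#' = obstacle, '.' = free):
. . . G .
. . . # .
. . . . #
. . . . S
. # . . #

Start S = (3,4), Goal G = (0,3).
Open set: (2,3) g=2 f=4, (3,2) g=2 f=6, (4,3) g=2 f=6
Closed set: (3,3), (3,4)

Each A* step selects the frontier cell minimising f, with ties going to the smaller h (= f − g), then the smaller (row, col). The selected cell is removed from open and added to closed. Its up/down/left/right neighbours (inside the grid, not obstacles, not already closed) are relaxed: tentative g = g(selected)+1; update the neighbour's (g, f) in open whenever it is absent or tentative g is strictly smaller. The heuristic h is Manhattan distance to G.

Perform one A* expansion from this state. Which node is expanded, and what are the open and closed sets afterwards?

expanded=(2,3); open=[(2,2) g=3 f=6, (3,2) g=2 f=6, (4,3) g=2 f=6]; closed=[(2,3), (3,3), (3,4)]

step 1: expand (2,3) (f=4, h=2) → closed; open now [(2,2) g=3 f=6, (3,2) g=2 f=6, (4,3) g=2 f=6]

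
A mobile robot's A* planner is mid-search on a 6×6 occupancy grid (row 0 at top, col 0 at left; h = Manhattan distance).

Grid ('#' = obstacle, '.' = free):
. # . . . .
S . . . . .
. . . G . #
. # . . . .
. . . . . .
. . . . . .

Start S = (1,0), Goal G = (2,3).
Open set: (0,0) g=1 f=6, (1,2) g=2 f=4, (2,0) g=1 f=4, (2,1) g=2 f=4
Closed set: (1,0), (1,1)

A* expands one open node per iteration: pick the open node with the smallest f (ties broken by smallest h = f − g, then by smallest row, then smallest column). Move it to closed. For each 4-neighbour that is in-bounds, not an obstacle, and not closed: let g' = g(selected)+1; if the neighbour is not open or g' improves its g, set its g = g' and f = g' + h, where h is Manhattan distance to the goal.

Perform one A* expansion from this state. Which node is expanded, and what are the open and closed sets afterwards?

step 1: expand (1,2) (f=4, h=2) → closed; open now [(0,0) g=1 f=6, (0,2) g=3 f=6, (1,3) g=3 f=4, (2,0) g=1 f=4, (2,1) g=2 f=4, (2,2) g=3 f=4]

expanded=(1,2); open=[(0,0) g=1 f=6, (0,2) g=3 f=6, (1,3) g=3 f=4, (2,0) g=1 f=4, (2,1) g=2 f=4, (2,2) g=3 f=4]; closed=[(1,0), (1,1), (1,2)]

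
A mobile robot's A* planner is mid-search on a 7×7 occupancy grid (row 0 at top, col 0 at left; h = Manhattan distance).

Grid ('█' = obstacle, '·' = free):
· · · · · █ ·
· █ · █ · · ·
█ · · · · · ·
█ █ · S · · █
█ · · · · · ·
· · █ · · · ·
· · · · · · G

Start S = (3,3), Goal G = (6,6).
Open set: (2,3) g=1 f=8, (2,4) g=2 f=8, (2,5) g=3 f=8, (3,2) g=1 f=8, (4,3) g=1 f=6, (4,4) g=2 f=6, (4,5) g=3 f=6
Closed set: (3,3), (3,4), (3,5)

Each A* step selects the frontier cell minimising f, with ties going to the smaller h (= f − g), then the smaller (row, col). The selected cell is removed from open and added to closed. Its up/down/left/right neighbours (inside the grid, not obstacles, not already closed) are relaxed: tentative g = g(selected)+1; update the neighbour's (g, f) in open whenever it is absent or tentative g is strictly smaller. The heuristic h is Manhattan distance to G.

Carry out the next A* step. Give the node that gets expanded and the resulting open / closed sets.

step 1: expand (4,5) (f=6, h=3) → closed; open now [(2,3) g=1 f=8, (2,4) g=2 f=8, (2,5) g=3 f=8, (3,2) g=1 f=8, (4,3) g=1 f=6, (4,4) g=2 f=6, (4,6) g=4 f=6, (5,5) g=4 f=6]

expanded=(4,5); open=[(2,3) g=1 f=8, (2,4) g=2 f=8, (2,5) g=3 f=8, (3,2) g=1 f=8, (4,3) g=1 f=6, (4,4) g=2 f=6, (4,6) g=4 f=6, (5,5) g=4 f=6]; closed=[(3,3), (3,4), (3,5), (4,5)]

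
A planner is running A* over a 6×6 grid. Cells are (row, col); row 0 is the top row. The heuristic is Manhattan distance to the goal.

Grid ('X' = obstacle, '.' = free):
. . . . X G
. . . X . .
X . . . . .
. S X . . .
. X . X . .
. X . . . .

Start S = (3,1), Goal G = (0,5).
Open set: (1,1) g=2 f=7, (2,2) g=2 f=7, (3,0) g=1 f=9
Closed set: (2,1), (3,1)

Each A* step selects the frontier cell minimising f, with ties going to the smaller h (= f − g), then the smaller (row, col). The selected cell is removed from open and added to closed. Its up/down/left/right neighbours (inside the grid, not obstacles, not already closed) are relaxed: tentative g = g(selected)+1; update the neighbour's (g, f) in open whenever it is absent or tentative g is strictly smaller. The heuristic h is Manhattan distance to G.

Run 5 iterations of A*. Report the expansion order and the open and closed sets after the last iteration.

order=[(1,1) → (0,1) → (0,2) → (0,3) → (1,2)]; open=[(0,0) g=4 f=9, (1,0) g=3 f=9, (2,2) g=2 f=7, (3,0) g=1 f=9]; closed=[(0,1), (0,2), (0,3), (1,1), (1,2), (2,1), (3,1)]

step 1: expand (1,1) (f=7, h=5) → closed; open now [(0,1) g=3 f=7, (1,0) g=3 f=9, (1,2) g=3 f=7, (2,2) g=2 f=7, (3,0) g=1 f=9]
step 2: expand (0,1) (f=7, h=4) → closed; open now [(0,0) g=4 f=9, (0,2) g=4 f=7, (1,0) g=3 f=9, (1,2) g=3 f=7, (2,2) g=2 f=7, (3,0) g=1 f=9]
step 3: expand (0,2) (f=7, h=3) → closed; open now [(0,0) g=4 f=9, (0,3) g=5 f=7, (1,0) g=3 f=9, (1,2) g=3 f=7, (2,2) g=2 f=7, (3,0) g=1 f=9]
step 4: expand (0,3) (f=7, h=2) → closed; open now [(0,0) g=4 f=9, (1,0) g=3 f=9, (1,2) g=3 f=7, (2,2) g=2 f=7, (3,0) g=1 f=9]
step 5: expand (1,2) (f=7, h=4) → closed; open now [(0,0) g=4 f=9, (1,0) g=3 f=9, (2,2) g=2 f=7, (3,0) g=1 f=9]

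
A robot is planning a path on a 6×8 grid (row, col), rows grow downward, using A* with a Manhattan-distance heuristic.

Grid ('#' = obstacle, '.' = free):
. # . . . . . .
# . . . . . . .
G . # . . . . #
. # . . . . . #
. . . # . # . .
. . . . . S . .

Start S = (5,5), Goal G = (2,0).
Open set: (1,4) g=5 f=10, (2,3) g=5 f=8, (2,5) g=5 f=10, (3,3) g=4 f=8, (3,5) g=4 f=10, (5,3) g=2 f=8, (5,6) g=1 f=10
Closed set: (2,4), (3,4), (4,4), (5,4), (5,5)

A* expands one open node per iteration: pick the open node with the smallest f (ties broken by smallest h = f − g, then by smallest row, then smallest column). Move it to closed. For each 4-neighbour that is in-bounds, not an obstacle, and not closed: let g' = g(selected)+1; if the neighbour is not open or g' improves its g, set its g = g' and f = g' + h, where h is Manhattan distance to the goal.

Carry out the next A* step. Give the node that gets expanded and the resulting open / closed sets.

expanded=(2,3); open=[(1,3) g=6 f=10, (1,4) g=5 f=10, (2,5) g=5 f=10, (3,3) g=4 f=8, (3,5) g=4 f=10, (5,3) g=2 f=8, (5,6) g=1 f=10]; closed=[(2,3), (2,4), (3,4), (4,4), (5,4), (5,5)]

step 1: expand (2,3) (f=8, h=3) → closed; open now [(1,3) g=6 f=10, (1,4) g=5 f=10, (2,5) g=5 f=10, (3,3) g=4 f=8, (3,5) g=4 f=10, (5,3) g=2 f=8, (5,6) g=1 f=10]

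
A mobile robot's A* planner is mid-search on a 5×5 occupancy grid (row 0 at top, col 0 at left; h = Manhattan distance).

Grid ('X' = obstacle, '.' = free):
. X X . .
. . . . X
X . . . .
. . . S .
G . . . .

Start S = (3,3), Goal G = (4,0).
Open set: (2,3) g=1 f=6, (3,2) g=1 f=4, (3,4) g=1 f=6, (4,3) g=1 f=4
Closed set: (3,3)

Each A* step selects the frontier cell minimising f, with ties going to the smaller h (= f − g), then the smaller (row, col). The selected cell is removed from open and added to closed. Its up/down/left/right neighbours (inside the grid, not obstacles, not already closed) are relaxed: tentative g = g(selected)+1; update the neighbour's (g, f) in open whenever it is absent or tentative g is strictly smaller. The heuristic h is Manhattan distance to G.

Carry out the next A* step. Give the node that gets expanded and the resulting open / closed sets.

expanded=(3,2); open=[(2,2) g=2 f=6, (2,3) g=1 f=6, (3,1) g=2 f=4, (3,4) g=1 f=6, (4,2) g=2 f=4, (4,3) g=1 f=4]; closed=[(3,2), (3,3)]

step 1: expand (3,2) (f=4, h=3) → closed; open now [(2,2) g=2 f=6, (2,3) g=1 f=6, (3,1) g=2 f=4, (3,4) g=1 f=6, (4,2) g=2 f=4, (4,3) g=1 f=4]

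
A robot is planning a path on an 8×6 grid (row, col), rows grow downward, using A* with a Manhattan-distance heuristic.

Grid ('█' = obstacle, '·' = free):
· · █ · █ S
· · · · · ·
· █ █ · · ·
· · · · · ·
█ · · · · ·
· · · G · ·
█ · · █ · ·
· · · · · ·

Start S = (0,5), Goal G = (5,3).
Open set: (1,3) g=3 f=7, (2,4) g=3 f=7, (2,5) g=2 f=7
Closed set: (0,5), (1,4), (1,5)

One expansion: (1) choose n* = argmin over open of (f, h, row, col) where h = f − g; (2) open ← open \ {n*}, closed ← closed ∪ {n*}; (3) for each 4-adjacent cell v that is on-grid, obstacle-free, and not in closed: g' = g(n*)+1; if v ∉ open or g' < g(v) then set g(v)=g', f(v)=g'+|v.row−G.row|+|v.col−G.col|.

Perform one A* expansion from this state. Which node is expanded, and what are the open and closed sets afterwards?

step 1: expand (1,3) (f=7, h=4) → closed; open now [(0,3) g=4 f=9, (1,2) g=4 f=9, (2,3) g=4 f=7, (2,4) g=3 f=7, (2,5) g=2 f=7]

expanded=(1,3); open=[(0,3) g=4 f=9, (1,2) g=4 f=9, (2,3) g=4 f=7, (2,4) g=3 f=7, (2,5) g=2 f=7]; closed=[(0,5), (1,3), (1,4), (1,5)]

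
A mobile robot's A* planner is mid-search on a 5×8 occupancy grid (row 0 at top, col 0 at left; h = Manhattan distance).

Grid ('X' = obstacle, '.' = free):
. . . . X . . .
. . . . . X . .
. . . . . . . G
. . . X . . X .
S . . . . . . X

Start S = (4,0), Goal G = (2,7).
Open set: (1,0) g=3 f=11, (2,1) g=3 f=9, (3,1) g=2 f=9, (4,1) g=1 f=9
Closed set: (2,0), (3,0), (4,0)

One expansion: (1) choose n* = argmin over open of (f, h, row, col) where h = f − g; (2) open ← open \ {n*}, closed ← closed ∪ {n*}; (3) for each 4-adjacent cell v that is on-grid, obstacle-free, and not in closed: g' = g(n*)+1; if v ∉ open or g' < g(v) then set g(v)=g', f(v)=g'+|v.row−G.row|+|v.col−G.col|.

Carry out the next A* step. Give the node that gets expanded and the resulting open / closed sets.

step 1: expand (2,1) (f=9, h=6) → closed; open now [(1,0) g=3 f=11, (1,1) g=4 f=11, (2,2) g=4 f=9, (3,1) g=2 f=9, (4,1) g=1 f=9]

expanded=(2,1); open=[(1,0) g=3 f=11, (1,1) g=4 f=11, (2,2) g=4 f=9, (3,1) g=2 f=9, (4,1) g=1 f=9]; closed=[(2,0), (2,1), (3,0), (4,0)]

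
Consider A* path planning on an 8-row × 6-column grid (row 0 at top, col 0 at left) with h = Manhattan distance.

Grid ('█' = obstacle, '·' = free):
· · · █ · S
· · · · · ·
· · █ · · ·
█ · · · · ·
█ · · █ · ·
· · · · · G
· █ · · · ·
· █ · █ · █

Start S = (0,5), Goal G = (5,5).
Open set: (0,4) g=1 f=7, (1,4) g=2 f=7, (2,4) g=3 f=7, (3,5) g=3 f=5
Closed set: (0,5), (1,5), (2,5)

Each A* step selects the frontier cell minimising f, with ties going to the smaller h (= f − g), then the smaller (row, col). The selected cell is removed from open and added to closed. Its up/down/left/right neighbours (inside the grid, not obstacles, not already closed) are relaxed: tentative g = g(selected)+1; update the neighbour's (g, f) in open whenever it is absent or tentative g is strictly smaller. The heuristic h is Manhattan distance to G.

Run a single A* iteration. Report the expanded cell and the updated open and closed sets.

expanded=(3,5); open=[(0,4) g=1 f=7, (1,4) g=2 f=7, (2,4) g=3 f=7, (3,4) g=4 f=7, (4,5) g=4 f=5]; closed=[(0,5), (1,5), (2,5), (3,5)]

step 1: expand (3,5) (f=5, h=2) → closed; open now [(0,4) g=1 f=7, (1,4) g=2 f=7, (2,4) g=3 f=7, (3,4) g=4 f=7, (4,5) g=4 f=5]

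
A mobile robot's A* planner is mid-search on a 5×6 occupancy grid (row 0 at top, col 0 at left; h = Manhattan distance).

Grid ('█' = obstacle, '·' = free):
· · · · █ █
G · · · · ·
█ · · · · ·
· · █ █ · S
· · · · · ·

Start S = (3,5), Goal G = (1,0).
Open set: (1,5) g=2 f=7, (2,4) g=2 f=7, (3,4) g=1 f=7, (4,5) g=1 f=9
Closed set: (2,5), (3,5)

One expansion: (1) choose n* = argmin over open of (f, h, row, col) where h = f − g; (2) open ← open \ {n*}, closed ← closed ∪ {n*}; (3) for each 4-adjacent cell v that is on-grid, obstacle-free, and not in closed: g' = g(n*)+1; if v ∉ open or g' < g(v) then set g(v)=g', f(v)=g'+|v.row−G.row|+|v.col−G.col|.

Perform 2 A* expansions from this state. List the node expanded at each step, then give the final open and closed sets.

step 1: expand (1,5) (f=7, h=5) → closed; open now [(1,4) g=3 f=7, (2,4) g=2 f=7, (3,4) g=1 f=7, (4,5) g=1 f=9]
step 2: expand (1,4) (f=7, h=4) → closed; open now [(1,3) g=4 f=7, (2,4) g=2 f=7, (3,4) g=1 f=7, (4,5) g=1 f=9]

order=[(1,5) → (1,4)]; open=[(1,3) g=4 f=7, (2,4) g=2 f=7, (3,4) g=1 f=7, (4,5) g=1 f=9]; closed=[(1,4), (1,5), (2,5), (3,5)]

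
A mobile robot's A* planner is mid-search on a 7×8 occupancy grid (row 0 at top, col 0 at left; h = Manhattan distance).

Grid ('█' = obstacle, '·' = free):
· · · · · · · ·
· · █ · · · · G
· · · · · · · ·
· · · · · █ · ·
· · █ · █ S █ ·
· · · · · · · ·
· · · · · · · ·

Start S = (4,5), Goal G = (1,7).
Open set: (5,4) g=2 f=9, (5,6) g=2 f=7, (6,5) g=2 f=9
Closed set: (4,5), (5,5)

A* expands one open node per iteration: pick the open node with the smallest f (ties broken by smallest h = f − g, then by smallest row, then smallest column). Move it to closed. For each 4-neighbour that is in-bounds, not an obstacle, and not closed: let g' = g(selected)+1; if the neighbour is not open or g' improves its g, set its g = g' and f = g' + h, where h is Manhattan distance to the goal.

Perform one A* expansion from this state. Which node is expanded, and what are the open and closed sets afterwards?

expanded=(5,6); open=[(5,4) g=2 f=9, (5,7) g=3 f=7, (6,5) g=2 f=9, (6,6) g=3 f=9]; closed=[(4,5), (5,5), (5,6)]

step 1: expand (5,6) (f=7, h=5) → closed; open now [(5,4) g=2 f=9, (5,7) g=3 f=7, (6,5) g=2 f=9, (6,6) g=3 f=9]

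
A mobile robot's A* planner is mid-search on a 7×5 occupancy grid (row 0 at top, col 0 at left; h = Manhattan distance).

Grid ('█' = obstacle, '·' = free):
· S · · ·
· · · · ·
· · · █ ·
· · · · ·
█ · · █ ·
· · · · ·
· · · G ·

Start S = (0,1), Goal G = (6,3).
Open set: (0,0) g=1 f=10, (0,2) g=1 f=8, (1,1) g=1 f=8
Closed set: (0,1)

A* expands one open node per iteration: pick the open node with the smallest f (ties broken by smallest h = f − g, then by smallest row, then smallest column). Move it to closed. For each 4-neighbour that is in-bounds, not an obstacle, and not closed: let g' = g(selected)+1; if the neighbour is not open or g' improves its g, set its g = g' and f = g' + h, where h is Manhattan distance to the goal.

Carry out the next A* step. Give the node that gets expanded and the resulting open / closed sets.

step 1: expand (0,2) (f=8, h=7) → closed; open now [(0,0) g=1 f=10, (0,3) g=2 f=8, (1,1) g=1 f=8, (1,2) g=2 f=8]

expanded=(0,2); open=[(0,0) g=1 f=10, (0,3) g=2 f=8, (1,1) g=1 f=8, (1,2) g=2 f=8]; closed=[(0,1), (0,2)]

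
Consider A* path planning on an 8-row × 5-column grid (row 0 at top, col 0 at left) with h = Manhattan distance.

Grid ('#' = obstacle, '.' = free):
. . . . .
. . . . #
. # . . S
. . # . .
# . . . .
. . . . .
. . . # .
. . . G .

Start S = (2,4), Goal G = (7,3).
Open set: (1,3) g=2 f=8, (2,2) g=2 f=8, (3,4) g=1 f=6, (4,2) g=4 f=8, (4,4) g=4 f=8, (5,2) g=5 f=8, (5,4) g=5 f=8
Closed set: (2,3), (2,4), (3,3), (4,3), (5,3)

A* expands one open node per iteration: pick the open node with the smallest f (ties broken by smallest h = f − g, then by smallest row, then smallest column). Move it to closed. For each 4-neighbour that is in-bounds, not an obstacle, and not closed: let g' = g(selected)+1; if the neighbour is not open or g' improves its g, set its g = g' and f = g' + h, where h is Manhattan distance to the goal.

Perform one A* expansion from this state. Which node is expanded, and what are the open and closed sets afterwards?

step 1: expand (3,4) (f=6, h=5) → closed; open now [(1,3) g=2 f=8, (2,2) g=2 f=8, (4,2) g=4 f=8, (4,4) g=2 f=6, (5,2) g=5 f=8, (5,4) g=5 f=8]

expanded=(3,4); open=[(1,3) g=2 f=8, (2,2) g=2 f=8, (4,2) g=4 f=8, (4,4) g=2 f=6, (5,2) g=5 f=8, (5,4) g=5 f=8]; closed=[(2,3), (2,4), (3,3), (3,4), (4,3), (5,3)]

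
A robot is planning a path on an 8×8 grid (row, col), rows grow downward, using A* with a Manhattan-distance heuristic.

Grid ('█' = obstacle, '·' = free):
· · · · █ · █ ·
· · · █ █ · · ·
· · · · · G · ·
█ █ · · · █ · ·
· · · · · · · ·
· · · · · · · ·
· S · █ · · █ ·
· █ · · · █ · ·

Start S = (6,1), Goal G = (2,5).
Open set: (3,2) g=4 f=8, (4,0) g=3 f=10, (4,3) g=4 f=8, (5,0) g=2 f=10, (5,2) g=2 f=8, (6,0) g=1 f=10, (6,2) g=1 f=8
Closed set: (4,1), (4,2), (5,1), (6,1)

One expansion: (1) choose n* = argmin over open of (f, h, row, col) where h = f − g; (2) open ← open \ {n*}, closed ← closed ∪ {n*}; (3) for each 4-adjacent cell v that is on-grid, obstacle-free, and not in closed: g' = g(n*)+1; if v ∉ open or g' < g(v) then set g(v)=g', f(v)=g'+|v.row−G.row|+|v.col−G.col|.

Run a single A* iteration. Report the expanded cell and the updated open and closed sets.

step 1: expand (3,2) (f=8, h=4) → closed; open now [(2,2) g=5 f=8, (3,3) g=5 f=8, (4,0) g=3 f=10, (4,3) g=4 f=8, (5,0) g=2 f=10, (5,2) g=2 f=8, (6,0) g=1 f=10, (6,2) g=1 f=8]

expanded=(3,2); open=[(2,2) g=5 f=8, (3,3) g=5 f=8, (4,0) g=3 f=10, (4,3) g=4 f=8, (5,0) g=2 f=10, (5,2) g=2 f=8, (6,0) g=1 f=10, (6,2) g=1 f=8]; closed=[(3,2), (4,1), (4,2), (5,1), (6,1)]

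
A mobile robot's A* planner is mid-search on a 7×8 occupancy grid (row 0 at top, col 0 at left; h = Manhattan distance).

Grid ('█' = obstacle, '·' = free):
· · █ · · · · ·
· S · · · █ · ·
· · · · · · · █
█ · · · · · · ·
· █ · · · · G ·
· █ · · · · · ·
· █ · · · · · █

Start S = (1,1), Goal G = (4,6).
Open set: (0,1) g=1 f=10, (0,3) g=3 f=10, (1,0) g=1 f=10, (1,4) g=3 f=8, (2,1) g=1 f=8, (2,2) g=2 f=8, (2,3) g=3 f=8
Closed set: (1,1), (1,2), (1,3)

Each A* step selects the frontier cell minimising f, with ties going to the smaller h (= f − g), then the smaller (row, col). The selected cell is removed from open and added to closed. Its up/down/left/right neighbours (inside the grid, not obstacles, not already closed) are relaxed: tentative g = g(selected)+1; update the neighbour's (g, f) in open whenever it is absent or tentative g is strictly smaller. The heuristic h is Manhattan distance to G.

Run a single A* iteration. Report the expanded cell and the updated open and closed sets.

step 1: expand (1,4) (f=8, h=5) → closed; open now [(0,1) g=1 f=10, (0,3) g=3 f=10, (0,4) g=4 f=10, (1,0) g=1 f=10, (2,1) g=1 f=8, (2,2) g=2 f=8, (2,3) g=3 f=8, (2,4) g=4 f=8]

expanded=(1,4); open=[(0,1) g=1 f=10, (0,3) g=3 f=10, (0,4) g=4 f=10, (1,0) g=1 f=10, (2,1) g=1 f=8, (2,2) g=2 f=8, (2,3) g=3 f=8, (2,4) g=4 f=8]; closed=[(1,1), (1,2), (1,3), (1,4)]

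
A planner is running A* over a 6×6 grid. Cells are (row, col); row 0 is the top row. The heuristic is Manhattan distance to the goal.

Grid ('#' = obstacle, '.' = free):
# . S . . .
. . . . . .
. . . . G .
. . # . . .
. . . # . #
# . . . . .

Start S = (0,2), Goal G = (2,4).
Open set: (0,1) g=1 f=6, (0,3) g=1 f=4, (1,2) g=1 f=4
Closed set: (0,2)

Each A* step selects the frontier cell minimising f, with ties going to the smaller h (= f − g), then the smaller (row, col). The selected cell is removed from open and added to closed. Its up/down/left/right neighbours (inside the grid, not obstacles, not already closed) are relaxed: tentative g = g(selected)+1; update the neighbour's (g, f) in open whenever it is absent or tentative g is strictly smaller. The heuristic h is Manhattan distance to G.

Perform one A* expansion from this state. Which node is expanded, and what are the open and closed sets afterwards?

expanded=(0,3); open=[(0,1) g=1 f=6, (0,4) g=2 f=4, (1,2) g=1 f=4, (1,3) g=2 f=4]; closed=[(0,2), (0,3)]

step 1: expand (0,3) (f=4, h=3) → closed; open now [(0,1) g=1 f=6, (0,4) g=2 f=4, (1,2) g=1 f=4, (1,3) g=2 f=4]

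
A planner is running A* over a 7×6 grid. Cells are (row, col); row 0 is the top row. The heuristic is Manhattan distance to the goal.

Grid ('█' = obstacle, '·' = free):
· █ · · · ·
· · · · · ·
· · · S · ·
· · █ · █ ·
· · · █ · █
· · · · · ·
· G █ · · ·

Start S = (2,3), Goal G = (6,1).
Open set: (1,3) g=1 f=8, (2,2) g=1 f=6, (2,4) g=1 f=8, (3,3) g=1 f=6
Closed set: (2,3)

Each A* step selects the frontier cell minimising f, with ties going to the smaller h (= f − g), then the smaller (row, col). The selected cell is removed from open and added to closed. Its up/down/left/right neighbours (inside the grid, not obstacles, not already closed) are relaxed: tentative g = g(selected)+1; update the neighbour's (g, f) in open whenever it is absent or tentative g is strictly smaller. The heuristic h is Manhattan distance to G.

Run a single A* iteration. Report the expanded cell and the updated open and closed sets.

step 1: expand (2,2) (f=6, h=5) → closed; open now [(1,2) g=2 f=8, (1,3) g=1 f=8, (2,1) g=2 f=6, (2,4) g=1 f=8, (3,3) g=1 f=6]

expanded=(2,2); open=[(1,2) g=2 f=8, (1,3) g=1 f=8, (2,1) g=2 f=6, (2,4) g=1 f=8, (3,3) g=1 f=6]; closed=[(2,2), (2,3)]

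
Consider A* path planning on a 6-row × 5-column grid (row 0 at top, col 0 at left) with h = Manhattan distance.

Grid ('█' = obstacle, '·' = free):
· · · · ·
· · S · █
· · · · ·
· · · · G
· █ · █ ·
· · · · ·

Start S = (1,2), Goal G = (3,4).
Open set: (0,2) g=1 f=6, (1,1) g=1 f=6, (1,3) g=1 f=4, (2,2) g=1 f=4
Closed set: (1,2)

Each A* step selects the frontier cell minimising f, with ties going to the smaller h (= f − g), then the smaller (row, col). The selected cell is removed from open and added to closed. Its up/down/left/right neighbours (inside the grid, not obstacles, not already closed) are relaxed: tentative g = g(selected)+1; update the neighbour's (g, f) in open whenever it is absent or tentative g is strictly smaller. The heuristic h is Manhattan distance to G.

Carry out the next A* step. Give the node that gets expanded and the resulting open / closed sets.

step 1: expand (1,3) (f=4, h=3) → closed; open now [(0,2) g=1 f=6, (0,3) g=2 f=6, (1,1) g=1 f=6, (2,2) g=1 f=4, (2,3) g=2 f=4]

expanded=(1,3); open=[(0,2) g=1 f=6, (0,3) g=2 f=6, (1,1) g=1 f=6, (2,2) g=1 f=4, (2,3) g=2 f=4]; closed=[(1,2), (1,3)]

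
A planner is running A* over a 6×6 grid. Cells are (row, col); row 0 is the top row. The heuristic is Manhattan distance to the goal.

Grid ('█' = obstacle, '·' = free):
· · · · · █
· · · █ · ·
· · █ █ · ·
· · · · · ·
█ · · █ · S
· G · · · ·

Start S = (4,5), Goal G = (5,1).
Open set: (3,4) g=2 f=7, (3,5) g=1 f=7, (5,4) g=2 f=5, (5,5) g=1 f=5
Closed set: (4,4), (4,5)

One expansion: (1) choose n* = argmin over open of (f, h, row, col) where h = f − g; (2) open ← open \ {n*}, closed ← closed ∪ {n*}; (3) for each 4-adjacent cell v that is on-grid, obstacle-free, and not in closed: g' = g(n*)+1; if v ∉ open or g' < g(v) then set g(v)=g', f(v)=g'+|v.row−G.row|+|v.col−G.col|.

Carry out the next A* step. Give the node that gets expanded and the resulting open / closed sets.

expanded=(5,4); open=[(3,4) g=2 f=7, (3,5) g=1 f=7, (5,3) g=3 f=5, (5,5) g=1 f=5]; closed=[(4,4), (4,5), (5,4)]

step 1: expand (5,4) (f=5, h=3) → closed; open now [(3,4) g=2 f=7, (3,5) g=1 f=7, (5,3) g=3 f=5, (5,5) g=1 f=5]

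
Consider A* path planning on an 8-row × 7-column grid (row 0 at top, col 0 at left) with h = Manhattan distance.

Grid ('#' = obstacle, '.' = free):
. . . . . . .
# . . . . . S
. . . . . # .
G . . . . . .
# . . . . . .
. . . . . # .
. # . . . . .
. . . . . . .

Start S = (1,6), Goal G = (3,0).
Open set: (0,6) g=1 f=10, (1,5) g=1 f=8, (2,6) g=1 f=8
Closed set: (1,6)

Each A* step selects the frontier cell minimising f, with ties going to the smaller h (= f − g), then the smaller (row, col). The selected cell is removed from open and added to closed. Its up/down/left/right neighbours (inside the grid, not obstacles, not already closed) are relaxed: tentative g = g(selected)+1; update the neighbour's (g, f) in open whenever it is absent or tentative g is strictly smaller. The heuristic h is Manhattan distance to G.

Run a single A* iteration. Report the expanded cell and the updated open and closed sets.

expanded=(1,5); open=[(0,5) g=2 f=10, (0,6) g=1 f=10, (1,4) g=2 f=8, (2,6) g=1 f=8]; closed=[(1,5), (1,6)]

step 1: expand (1,5) (f=8, h=7) → closed; open now [(0,5) g=2 f=10, (0,6) g=1 f=10, (1,4) g=2 f=8, (2,6) g=1 f=8]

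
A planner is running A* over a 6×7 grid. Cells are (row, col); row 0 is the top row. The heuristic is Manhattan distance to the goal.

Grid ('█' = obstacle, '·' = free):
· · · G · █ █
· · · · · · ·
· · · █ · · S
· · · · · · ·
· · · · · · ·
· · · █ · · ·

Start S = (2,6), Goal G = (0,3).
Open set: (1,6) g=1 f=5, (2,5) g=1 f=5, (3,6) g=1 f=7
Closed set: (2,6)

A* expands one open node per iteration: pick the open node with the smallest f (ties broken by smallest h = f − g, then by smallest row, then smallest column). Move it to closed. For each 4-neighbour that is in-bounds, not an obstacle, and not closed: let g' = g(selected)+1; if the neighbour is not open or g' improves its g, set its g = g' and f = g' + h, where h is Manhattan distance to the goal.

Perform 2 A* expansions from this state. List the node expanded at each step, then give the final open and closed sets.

step 1: expand (1,6) (f=5, h=4) → closed; open now [(1,5) g=2 f=5, (2,5) g=1 f=5, (3,6) g=1 f=7]
step 2: expand (1,5) (f=5, h=3) → closed; open now [(1,4) g=3 f=5, (2,5) g=1 f=5, (3,6) g=1 f=7]

order=[(1,6) → (1,5)]; open=[(1,4) g=3 f=5, (2,5) g=1 f=5, (3,6) g=1 f=7]; closed=[(1,5), (1,6), (2,6)]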